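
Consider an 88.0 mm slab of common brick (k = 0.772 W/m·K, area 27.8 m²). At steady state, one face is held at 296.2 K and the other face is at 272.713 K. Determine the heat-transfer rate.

Q = 5730 W

Q = kA·ΔT/L = 0.772 × 27.8 × |296.2 K − 272.713 K| / 0.0880 = 5730 W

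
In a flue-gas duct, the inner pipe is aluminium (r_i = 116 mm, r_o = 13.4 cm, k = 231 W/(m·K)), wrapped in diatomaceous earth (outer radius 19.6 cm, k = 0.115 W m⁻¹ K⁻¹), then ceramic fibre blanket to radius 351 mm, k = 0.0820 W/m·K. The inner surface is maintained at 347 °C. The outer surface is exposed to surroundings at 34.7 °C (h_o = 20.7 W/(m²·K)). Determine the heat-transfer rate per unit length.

Q' = 186 W/m

Resistance network (inner→outer):
  R'_aluminium = ln(0.134/0.116)/(2πk) = 0.1442/(2π·231) = 9.939×10^-5 m·K/W
  R'_diatomaceous earth = ln(0.196/0.134)/(2πk) = 0.3803/(2π·0.115) = 0.5263 m·K/W
  R'_ceramic fibre blanket = ln(0.351/0.196)/(2πk) = 0.5827/(2π·0.0820) = 1.131 m·K/W
  R'_conv,out = 1/(2πr h) = 1/(2π·0.351·20.7) = 0.02190 m·K/W
ΣR = 9.939×10^-5 + 0.5263 + 1.131 + 0.02190 = 1.679 m·K/W
Q' = ΔT/ΣR = (347 °C − 34.7 °C)/1.679 = 186 W/m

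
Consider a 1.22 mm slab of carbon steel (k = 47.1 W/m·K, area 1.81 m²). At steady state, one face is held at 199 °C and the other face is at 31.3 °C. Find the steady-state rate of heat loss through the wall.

Q = 11700 kW

Q = kA·ΔT/L = 47.1 × 1.81 × |199 °C − 31.3 °C| / 0.00122 = 1.17×10^7 W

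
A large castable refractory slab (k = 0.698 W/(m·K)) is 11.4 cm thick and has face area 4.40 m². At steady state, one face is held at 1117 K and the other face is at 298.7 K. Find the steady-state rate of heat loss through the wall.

Q = 22.0 kW

Q = kA·ΔT/L = 0.698 × 4.40 × |1117 K − 298.7 K| / 0.114 = 22000 W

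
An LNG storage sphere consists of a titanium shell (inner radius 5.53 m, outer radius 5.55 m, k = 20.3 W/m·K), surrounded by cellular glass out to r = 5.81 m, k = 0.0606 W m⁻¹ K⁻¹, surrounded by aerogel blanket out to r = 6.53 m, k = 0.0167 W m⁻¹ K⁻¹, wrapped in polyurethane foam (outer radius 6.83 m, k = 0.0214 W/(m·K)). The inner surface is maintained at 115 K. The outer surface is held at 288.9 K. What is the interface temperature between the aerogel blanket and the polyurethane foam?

Series thermal resistances, inner to outer:
  R_titanium = (1/5.53 − 1/5.55)/(4πk) = 6.516×10^-4/(4π·20.3) = 2.555×10^-6 K/W
  R_cellular glass = (1/5.55 − 1/5.81)/(4πk) = 0.008063/(4π·0.0606) = 0.01059 K/W
  R_aerogel blanket = (1/5.81 − 1/6.53)/(4πk) = 0.01898/(4π·0.0167) = 0.09043 K/W
  R_polyurethane foam = (1/6.53 − 1/6.83)/(4πk) = 0.006726/(4π·0.0214) = 0.02501 K/W
ΣR = 2.555×10^-6 + 0.01059 + 0.09043 + 0.02501 = 0.1260 K/W
Q = ΔT/ΣR = (115 K − 288.9 K)/0.1260 = -1380 W
From the inner boundary to the aerogel blanket/polyurethane foam interface, ΣR_partial = 0.1010 K/W.
T_interface = T_in − Q·ΣR_partial = 115 K − (-1380)(0.1010) = 254.4 K

T = 254.4 K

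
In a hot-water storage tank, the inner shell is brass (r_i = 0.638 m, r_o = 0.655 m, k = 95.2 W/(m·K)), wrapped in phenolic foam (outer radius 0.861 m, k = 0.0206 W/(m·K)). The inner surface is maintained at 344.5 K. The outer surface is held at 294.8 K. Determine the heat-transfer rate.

Q = 35.2 W

Treat each layer as a resistance in series:
  R_brass = (1/0.638 − 1/0.655)/(4πk) = 0.04068/(4π·95.2) = 3.400×10^-5 K/W
  R_phenolic foam = (1/0.655 − 1/0.861)/(4πk) = 0.3653/(4π·0.0206) = 1.411 K/W
ΣR = 3.400×10^-5 + 1.411 = 1.411 K/W
Q = ΔT/ΣR = (344.5 K − 294.8 K)/1.411 = 35.2 W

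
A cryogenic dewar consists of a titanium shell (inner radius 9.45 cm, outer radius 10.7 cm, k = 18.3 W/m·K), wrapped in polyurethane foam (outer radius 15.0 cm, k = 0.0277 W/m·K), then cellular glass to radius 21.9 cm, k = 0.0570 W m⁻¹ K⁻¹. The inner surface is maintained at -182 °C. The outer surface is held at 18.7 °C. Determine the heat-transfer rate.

Resistance network (inner→outer):
  R_titanium = (1/0.0945 − 1/0.107)/(4πk) = 1.236/(4π·18.3) = 0.005376 K/W
  R_polyurethane foam = (1/0.107 − 1/0.150)/(4πk) = 2.679/(4π·0.0277) = 7.697 K/W
  R_cellular glass = (1/0.150 − 1/0.219)/(4πk) = 2.100/(4π·0.0570) = 2.932 K/W
ΣR = 0.005376 + 7.697 + 2.932 = 10.63 K/W
Q = ΔT/ΣR = (-182 °C − 18.7 °C)/10.63 = -18.9 W
(Negative Q ⇒ heat flows inward; heat gain = 18.9 W.)

Q = 18.9 W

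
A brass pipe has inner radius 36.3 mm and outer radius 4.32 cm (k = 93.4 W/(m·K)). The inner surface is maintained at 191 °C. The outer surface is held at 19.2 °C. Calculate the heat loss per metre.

Q' = 579 kW/m

Q' = 2πk·ΔT/ln(r₂/r₁) = 2π × 93.4 × 171.8 / ln(0.0432/0.0363) = 5.79×10^5 W/m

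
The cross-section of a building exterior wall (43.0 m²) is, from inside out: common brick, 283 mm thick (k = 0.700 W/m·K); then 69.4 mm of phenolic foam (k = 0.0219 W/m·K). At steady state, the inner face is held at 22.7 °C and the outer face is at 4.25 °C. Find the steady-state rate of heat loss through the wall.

Q = 222 W

Resistance network (inner→outer):
  R_common brick = L/(kA) = 0.283/(0.700·43.0) = 0.009402 K/W
  R_phenolic foam = L/(kA) = 0.0694/(0.0219·43.0) = 0.07370 K/W
ΣR = 0.009402 + 0.07370 = 0.08310 K/W
Q = ΔT/ΣR = (22.7 °C − 4.25 °C)/0.08310 = 222 W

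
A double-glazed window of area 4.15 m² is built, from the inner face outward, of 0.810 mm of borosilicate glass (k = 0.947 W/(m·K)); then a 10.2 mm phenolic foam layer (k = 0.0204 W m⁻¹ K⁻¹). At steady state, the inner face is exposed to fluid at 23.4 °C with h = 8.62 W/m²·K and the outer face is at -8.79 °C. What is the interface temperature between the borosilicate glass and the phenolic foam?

Series thermal resistances, inner to outer:
  R_conv,in = 1/(hA) = 1/(8.62·4.15) = 0.02795 K/W
  R_borosilicate glass = L/(kA) = 8.10×10^-4/(0.947·4.15) = 2.061×10^-4 K/W
  R_phenolic foam = L/(kA) = 0.0102/(0.0204·4.15) = 0.1205 K/W
ΣR = 0.02795 + 2.061×10^-4 + 0.1205 = 0.1487 K/W
Q = ΔT/ΣR = (23.4 °C − -8.79 °C)/0.1487 = 216.5 W
From the inner boundary to the borosilicate glass/phenolic foam interface, ΣR_partial = 0.02816 K/W.
T_interface = T_in − Q·ΣR_partial = 23.4 °C − (216.5)(0.02816) = 17.3 °C

T = 17.3 °C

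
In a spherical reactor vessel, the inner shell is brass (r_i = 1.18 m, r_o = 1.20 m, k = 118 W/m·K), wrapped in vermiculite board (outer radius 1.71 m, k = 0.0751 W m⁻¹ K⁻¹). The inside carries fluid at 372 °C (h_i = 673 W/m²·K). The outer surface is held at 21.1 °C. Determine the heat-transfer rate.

Resistance network (inner→outer):
  R_conv,in = 1/(4πr²h) = 1/(4π·1.18²·673) = 8.492×10^-5 K/W
  R_brass = (1/1.18 − 1/1.20)/(4πk) = 0.01412/(4π·118) = 9.525×10^-6 K/W
  R_vermiculite board = (1/1.20 − 1/1.71)/(4πk) = 0.2485/(4π·0.0751) = 0.2634 K/W
ΣR = 8.492×10^-5 + 9.525×10^-6 + 0.2634 = 0.2635 K/W
Q = ΔT/ΣR = (372 °C − 21.1 °C)/0.2635 = 1330 W

Q = 1330 W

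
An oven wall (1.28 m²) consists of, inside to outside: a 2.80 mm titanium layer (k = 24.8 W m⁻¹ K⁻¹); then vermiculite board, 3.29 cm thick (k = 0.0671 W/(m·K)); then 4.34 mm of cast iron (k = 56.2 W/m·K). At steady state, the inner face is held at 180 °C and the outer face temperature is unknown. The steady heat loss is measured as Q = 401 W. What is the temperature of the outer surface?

T_out = 26.3 °C

Sum the resistances:
  R_titanium = L/(kA) = 0.00280/(24.8·1.28) = 8.821×10^-5 K/W
  R_vermiculite board = L/(kA) = 0.0329/(0.0671·1.28) = 0.3831 K/W
  R_cast iron = L/(kA) = 0.00434/(56.2·1.28) = 6.033×10^-5 K/W
ΣR = 0.3832 K/W
ΔT = Q·ΣR = 401 × 0.3832 = 153.7 K
Heat flows outward, so T_out = T_in − ΔT = 180 − 153.7 = 26.3 °C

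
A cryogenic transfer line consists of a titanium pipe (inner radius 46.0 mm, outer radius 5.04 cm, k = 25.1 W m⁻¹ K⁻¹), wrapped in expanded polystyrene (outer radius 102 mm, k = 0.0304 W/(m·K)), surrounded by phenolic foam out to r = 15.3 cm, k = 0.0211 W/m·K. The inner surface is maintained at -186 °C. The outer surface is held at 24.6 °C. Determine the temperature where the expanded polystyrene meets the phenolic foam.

Series thermal resistances, inner to outer:
  R'_titanium = ln(0.0504/0.0460)/(2πk) = 0.09135/(2π·25.1) = 5.792×10^-4 m·K/W
  R'_expanded polystyrene = ln(0.102/0.0504)/(2πk) = 0.7050/(2π·0.0304) = 3.691 m·K/W
  R'_phenolic foam = ln(0.153/0.102)/(2πk) = 0.4055/(2π·0.0211) = 3.058 m·K/W
ΣR = 5.792×10^-4 + 3.691 + 3.058 = 6.750 m·K/W
Q' = ΔT/ΣR = (-186 °C − 24.6 °C)/6.750 = -31.20 W/m
From the inner boundary to the expanded polystyrene/phenolic foam interface, ΣR_partial = 3.692 m·K/W.
T_interface = T_in − Q'·ΣR_partial = -186 °C − (-31.20)(3.692) = -70.8 °C

T = -70.8 °C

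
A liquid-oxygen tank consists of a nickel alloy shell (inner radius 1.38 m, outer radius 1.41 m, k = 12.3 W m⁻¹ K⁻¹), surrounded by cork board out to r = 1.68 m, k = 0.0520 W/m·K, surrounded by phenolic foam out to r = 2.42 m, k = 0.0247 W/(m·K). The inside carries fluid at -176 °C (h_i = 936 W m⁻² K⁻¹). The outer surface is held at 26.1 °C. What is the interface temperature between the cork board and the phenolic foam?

T = -130 °C

Resistance network (inner→outer):
  R_conv,in = 1/(4πr²h) = 1/(4π·1.38²·936) = 4.464×10^-5 K/W
  R_nickel alloy = (1/1.38 − 1/1.41)/(4πk) = 0.01542/(4π·12.3) = 9.975×10^-5 K/W
  R_cork board = (1/1.41 − 1/1.68)/(4πk) = 0.1140/(4π·0.0520) = 0.1744 K/W
  R_phenolic foam = (1/1.68 − 1/2.42)/(4πk) = 0.1820/(4π·0.0247) = 0.5864 K/W
ΣR = 4.464×10^-5 + 9.975×10^-5 + 0.1744 + 0.5864 = 0.7609 K/W
Q = ΔT/ΣR = (-176 °C − 26.1 °C)/0.7609 = -265.6 W
From the inner boundary to the cork board/phenolic foam interface, ΣR_partial = 0.1745 K/W.
T_interface = T_in − Q·ΣR_partial = -176 °C − (-265.6)(0.1745) = -130 °C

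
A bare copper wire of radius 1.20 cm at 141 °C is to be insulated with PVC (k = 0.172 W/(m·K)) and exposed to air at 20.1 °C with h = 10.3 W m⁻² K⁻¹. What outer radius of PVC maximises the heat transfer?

r_cr = 1.67 cm

For a cylinder, r_cr = k_ins/h = 0.172/10.3 = 0.0167 m = 1.67 cm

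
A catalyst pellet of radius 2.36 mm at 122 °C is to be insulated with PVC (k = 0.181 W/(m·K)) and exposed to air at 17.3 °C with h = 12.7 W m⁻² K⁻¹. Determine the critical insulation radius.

r_cr = 2.85 cm

For a sphere, r_cr = 2k_ins/h = 2·0.181/12.7 = 0.0285 m = 2.85 cm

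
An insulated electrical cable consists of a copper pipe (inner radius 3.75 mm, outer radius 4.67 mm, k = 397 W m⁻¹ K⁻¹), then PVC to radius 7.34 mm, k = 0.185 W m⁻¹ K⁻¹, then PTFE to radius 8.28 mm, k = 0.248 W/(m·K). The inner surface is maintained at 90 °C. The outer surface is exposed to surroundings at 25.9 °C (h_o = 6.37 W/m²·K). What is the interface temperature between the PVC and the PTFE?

T = 82.8 °C

Resistance network (inner→outer):
  R'_copper = ln(0.00467/0.00375)/(2πk) = 0.2194/(2π·397) = 8.796×10^-5 m·K/W
  R'_PVC = ln(0.00734/0.00467)/(2πk) = 0.4522/(2π·0.185) = 0.3890 m·K/W
  R'_PTFE = ln(0.00828/0.00734)/(2πk) = 0.1205/(2π·0.248) = 0.07733 m·K/W
  R'_conv,out = 1/(2πr h) = 1/(2π·0.00828·6.37) = 3.018 m·K/W
ΣR = 8.796×10^-5 + 0.3890 + 0.07733 + 3.018 = 3.484 m·K/W
Q' = ΔT/ΣR = (90 °C − 25.9 °C)/3.484 = 18.40 W/m
From the inner boundary to the PVC/PTFE interface, ΣR_partial = 0.3891 m·K/W.
T_interface = T_in − Q'·ΣR_partial = 90 °C − (18.40)(0.3891) = 82.8 °C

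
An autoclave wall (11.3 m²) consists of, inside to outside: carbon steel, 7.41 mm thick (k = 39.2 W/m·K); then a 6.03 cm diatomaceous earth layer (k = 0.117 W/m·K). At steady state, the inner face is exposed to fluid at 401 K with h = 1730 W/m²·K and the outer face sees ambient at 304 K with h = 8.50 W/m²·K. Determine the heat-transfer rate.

Series thermal resistances, inner to outer:
  R_conv,in = 1/(hA) = 1/(1730·11.3) = 5.115×10^-5 K/W
  R_carbon steel = L/(kA) = 0.00741/(39.2·11.3) = 1.673×10^-5 K/W
  R_diatomaceous earth = L/(kA) = 0.0603/(0.117·11.3) = 0.04561 K/W
  R_conv,out = 1/(hA) = 1/(8.50·11.3) = 0.01041 K/W
ΣR = 5.115×10^-5 + 1.673×10^-5 + 0.04561 + 0.01041 = 0.05609 K/W
Q = ΔT/ΣR = (401 K − 304 K)/0.05609 = 1730 W

Q = 1730 W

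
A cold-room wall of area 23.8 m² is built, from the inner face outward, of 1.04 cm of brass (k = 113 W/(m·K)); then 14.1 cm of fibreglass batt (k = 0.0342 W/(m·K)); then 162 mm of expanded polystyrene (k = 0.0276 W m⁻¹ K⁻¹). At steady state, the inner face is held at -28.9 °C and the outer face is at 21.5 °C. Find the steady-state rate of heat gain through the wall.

Q = 120 W

Treat each layer as a resistance in series:
  R_brass = L/(kA) = 0.0104/(113·23.8) = 3.867×10^-6 K/W
  R_fibreglass batt = L/(kA) = 0.141/(0.0342·23.8) = 0.1732 K/W
  R_expanded polystyrene = L/(kA) = 0.162/(0.0276·23.8) = 0.2466 K/W
ΣR = 3.867×10^-6 + 0.1732 + 0.2466 = 0.4198 K/W
Q = ΔT/ΣR = (-28.9 °C − 21.5 °C)/0.4198 = -120 W
(Negative Q ⇒ heat flows inward; heat gain = 120 W.)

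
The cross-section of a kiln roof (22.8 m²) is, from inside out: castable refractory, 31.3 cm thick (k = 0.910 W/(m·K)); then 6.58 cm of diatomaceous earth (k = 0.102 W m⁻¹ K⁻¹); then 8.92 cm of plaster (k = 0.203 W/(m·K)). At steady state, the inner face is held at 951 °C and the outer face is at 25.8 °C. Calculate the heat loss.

Treat each layer as a resistance in series:
  R_castable refractory = L/(kA) = 0.313/(0.910·22.8) = 0.01509 K/W
  R_diatomaceous earth = L/(kA) = 0.0658/(0.102·22.8) = 0.02829 K/W
  R_plaster = L/(kA) = 0.0892/(0.203·22.8) = 0.01927 K/W
ΣR = 0.01509 + 0.02829 + 0.01927 = 0.06265 K/W
Q = ΔT/ΣR = (951 °C − 25.8 °C)/0.06265 = 14800 W

Q = 14.8 kW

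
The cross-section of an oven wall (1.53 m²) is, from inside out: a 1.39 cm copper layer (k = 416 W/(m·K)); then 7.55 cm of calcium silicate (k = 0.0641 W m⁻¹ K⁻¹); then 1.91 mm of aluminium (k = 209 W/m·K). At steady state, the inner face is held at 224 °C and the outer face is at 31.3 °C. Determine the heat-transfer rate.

Series thermal resistances, inner to outer:
  R_copper = L/(kA) = 0.0139/(416·1.53) = 2.184×10^-5 K/W
  R_calcium silicate = L/(kA) = 0.0755/(0.0641·1.53) = 0.7698 K/W
  R_aluminium = L/(kA) = 0.00191/(209·1.53) = 5.973×10^-6 K/W
ΣR = 2.184×10^-5 + 0.7698 + 5.973×10^-6 = 0.7698 K/W
Q = ΔT/ΣR = (224 °C − 31.3 °C)/0.7698 = 250 W

Q = 250 W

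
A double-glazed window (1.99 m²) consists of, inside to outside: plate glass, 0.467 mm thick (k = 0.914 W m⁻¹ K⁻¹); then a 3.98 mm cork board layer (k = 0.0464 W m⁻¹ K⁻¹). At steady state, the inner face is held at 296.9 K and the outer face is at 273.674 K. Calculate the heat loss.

Q = 536 W

Resistance network (inner→outer):
  R_plate glass = L/(kA) = 4.67×10^-4/(0.914·1.99) = 2.568×10^-4 K/W
  R_cork board = L/(kA) = 0.00398/(0.0464·1.99) = 0.04310 K/W
ΣR = 2.568×10^-4 + 0.04310 = 0.04336 K/W
Q = ΔT/ΣR = (296.9 K − 273.674 K)/0.04336 = 536 W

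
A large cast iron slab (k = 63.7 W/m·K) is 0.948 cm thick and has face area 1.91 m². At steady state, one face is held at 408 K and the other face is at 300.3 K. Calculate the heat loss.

Q = 1.38×10^6 W

Q = kA·ΔT/L = 63.7 × 1.91 × |408 K − 300.3 K| / 0.00948 = 1.38×10^6 W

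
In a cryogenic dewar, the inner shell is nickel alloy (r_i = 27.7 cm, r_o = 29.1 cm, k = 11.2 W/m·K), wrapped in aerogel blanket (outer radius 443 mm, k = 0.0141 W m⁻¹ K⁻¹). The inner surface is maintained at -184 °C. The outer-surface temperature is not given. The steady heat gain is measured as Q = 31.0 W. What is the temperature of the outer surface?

Series resistances:
  R_nickel alloy = (1/0.277 − 1/0.291)/(4πk) = 0.1737/(4π·11.2) = 0.001234 K/W
  R_aerogel blanket = (1/0.291 − 1/0.443)/(4πk) = 1.179/(4π·0.0141) = 6.655 K/W
ΣR = 6.656 K/W
ΔT = Q·ΣR = 31.0 × 6.656 = 206.3 K
Heat flows inward, so T_out = T_in + ΔT = -184 + 206.3 = 22.3 °C

T_out = 22.3 °C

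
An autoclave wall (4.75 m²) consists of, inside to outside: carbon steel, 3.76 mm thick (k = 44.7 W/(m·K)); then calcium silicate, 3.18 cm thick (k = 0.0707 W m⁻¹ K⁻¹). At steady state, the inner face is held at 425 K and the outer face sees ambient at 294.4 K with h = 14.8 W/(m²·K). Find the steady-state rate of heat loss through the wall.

Q = 1200 W

Treat each layer as a resistance in series:
  R_carbon steel = L/(kA) = 0.00376/(44.7·4.75) = 1.771×10^-5 K/W
  R_calcium silicate = L/(kA) = 0.0318/(0.0707·4.75) = 0.09469 K/W
  R_conv,out = 1/(hA) = 1/(14.8·4.75) = 0.01422 K/W
ΣR = 1.771×10^-5 + 0.09469 + 0.01422 = 0.1089 K/W
Q = ΔT/ΣR = (425 K − 294.4 K)/0.1089 = 1200 W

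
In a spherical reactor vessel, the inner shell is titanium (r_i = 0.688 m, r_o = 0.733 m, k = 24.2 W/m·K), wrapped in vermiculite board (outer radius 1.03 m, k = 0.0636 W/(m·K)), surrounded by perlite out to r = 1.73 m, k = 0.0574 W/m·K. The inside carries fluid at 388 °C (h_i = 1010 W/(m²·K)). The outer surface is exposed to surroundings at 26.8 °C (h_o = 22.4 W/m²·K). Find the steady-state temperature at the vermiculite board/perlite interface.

Series thermal resistances, inner to outer:
  R_conv,in = 1/(4πr²h) = 1/(4π·0.688²·1010) = 1.665×10^-4 K/W
  R_titanium = (1/0.688 − 1/0.733)/(4πk) = 0.08923/(4π·24.2) = 2.934×10^-4 K/W
  R_vermiculite board = (1/0.733 − 1/1.03)/(4πk) = 0.3934/(4π·0.0636) = 0.4922 K/W
  R_perlite = (1/1.03 − 1/1.73)/(4πk) = 0.3928/(4π·0.0574) = 0.5446 K/W
  R_conv,out = 1/(4πr²h) = 1/(4π·1.73²·22.4) = 0.001187 K/W
ΣR = 1.665×10^-4 + 2.934×10^-4 + 0.4922 + 0.5446 + 0.001187 = 1.038 K/W
Q = ΔT/ΣR = (388 °C − 26.8 °C)/1.038 = 348.0 W
From the inner boundary to the vermiculite board/perlite interface, ΣR_partial = 0.4927 K/W.
T_interface = T_in − Q·ΣR_partial = 388 °C − (348.0)(0.4927) = 217 °C

T = 217 °C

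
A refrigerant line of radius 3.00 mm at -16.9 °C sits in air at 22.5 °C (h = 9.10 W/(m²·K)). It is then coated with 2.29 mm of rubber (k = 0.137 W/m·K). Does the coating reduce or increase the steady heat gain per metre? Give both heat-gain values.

increases: 6.76 → 9.94 W/m

Critical radius for a cylinder: r_cr = k/h = 0.0151 m = 1.51 cm.
Outer radius after coating: r₂ = 0.00300 + 0.00229 = 0.00529 m.
Since r₁ < r_cr and r₂ ≤ r_cr, the coating moves toward the maximum at r_cr — heat gain rises.
Bare: R = 1/(2πr₁h) = 5.830 m·K/W; Q = 39.4/5.830 = 6.76 W/m.
Coated: R = R_cond + R_conv = 3.965 m·K/W; Q = 39.4/3.965 = 9.94 W/m.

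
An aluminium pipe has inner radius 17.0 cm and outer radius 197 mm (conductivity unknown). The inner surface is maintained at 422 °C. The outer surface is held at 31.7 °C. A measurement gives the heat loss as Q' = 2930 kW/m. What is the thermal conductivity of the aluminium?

ΣR = ΔT/Q' = |422 − 31.7|/2.93×10^6 = 1.332×10^-4 m·K/W
ln(r₂/r₁)/(2πk) = 1.332×10^-4 ⇒ k = 0.1474/(2π·1.332×10^-4) = 176 W/m·K

k = 176 W/m·K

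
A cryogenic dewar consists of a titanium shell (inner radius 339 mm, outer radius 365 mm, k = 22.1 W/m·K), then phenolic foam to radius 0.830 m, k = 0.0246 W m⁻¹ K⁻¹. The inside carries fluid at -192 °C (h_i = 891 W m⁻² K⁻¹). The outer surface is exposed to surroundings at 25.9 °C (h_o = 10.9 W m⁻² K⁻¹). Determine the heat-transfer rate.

Q = 43.8 W

Series thermal resistances, inner to outer:
  R_conv,in = 1/(4πr²h) = 1/(4π·0.339²·891) = 7.772×10^-4 K/W
  R_titanium = (1/0.339 − 1/0.365)/(4πk) = 0.2101/(4π·22.1) = 7.566×10^-4 K/W
  R_phenolic foam = (1/0.365 − 1/0.830)/(4πk) = 1.535/(4π·0.0246) = 4.965 K/W
  R_conv,out = 1/(4πr²h) = 1/(4π·0.830²·10.9) = 0.01060 K/W
ΣR = 7.772×10^-4 + 7.566×10^-4 + 4.965 + 0.01060 = 4.977 K/W
Q = ΔT/ΣR = (-192 °C − 25.9 °C)/4.977 = -43.8 W
(Negative Q ⇒ heat flows inward; heat gain = 43.8 W.)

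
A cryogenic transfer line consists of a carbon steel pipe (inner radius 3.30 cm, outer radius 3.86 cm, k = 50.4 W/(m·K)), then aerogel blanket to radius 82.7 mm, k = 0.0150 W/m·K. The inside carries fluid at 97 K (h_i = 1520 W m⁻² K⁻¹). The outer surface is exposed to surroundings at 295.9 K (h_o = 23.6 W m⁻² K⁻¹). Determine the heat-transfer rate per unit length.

Resistance network (inner→outer):
  R'_conv,in = 1/(2πr h) = 1/(2π·0.0330·1520) = 0.003173 m·K/W
  R'_carbon steel = ln(0.0386/0.0330)/(2πk) = 0.1567/(2π·50.4) = 4.950×10^-4 m·K/W
  R'_aerogel blanket = ln(0.0827/0.0386)/(2πk) = 0.7620/(2π·0.0150) = 8.085 m·K/W
  R'_conv,out = 1/(2πr h) = 1/(2π·0.0827·23.6) = 0.08155 m·K/W
ΣR = 0.003173 + 4.950×10^-4 + 8.085 + 0.08155 = 8.170 m·K/W
Q' = ΔT/ΣR = (97 K − 295.9 K)/8.170 = -24.3 W/m
(Negative Q' ⇒ heat flows inward; heat gain = 24.3 W/m.)

Q' = 24.3 W/m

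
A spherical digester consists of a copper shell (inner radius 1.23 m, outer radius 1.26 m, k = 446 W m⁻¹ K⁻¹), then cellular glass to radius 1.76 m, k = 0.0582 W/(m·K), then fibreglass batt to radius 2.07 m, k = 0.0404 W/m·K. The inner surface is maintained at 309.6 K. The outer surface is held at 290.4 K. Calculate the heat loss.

Q = 40.3 W

Treat each layer as a resistance in series:
  R_copper = (1/1.23 − 1/1.26)/(4πk) = 0.01936/(4π·446) = 3.454×10^-6 K/W
  R_cellular glass = (1/1.26 − 1/1.76)/(4πk) = 0.2255/(4π·0.0582) = 0.3083 K/W
  R_fibreglass batt = (1/1.76 − 1/2.07)/(4πk) = 0.08509/(4π·0.0404) = 0.1676 K/W
ΣR = 3.454×10^-6 + 0.3083 + 0.1676 = 0.4759 K/W
Q = ΔT/ΣR = (309.6 K − 290.4 K)/0.4759 = 40.3 W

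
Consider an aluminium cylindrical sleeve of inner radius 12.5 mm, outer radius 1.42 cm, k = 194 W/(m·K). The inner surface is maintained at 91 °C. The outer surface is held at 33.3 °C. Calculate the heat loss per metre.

Q' = 2πk·ΔT/ln(r₂/r₁) = 2π × 194 × 57.7 / ln(0.0142/0.0125) = 5.52×10^5 W/m

Q' = 552 kW/m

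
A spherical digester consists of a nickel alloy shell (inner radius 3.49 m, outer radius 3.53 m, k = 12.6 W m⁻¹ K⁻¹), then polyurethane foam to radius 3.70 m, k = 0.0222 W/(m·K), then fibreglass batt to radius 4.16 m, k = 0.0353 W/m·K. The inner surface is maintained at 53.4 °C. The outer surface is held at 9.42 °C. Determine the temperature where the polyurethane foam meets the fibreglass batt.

Treat each layer as a resistance in series:
  R_nickel alloy = (1/3.49 − 1/3.53)/(4πk) = 0.003247/(4π·12.6) = 2.051×10^-5 K/W
  R_polyurethane foam = (1/3.53 − 1/3.70)/(4πk) = 0.01302/(4π·0.0222) = 0.04666 K/W
  R_fibreglass batt = (1/3.70 − 1/4.16)/(4πk) = 0.02989/(4π·0.0353) = 0.06737 K/W
ΣR = 2.051×10^-5 + 0.04666 + 0.06737 = 0.1141 K/W
Q = ΔT/ΣR = (53.4 °C − 9.42 °C)/0.1141 = 385.5 W
From the inner boundary to the polyurethane foam/fibreglass batt interface, ΣR_partial = 0.04668 K/W.
T_interface = T_in − Q·ΣR_partial = 53.4 °C − (385.5)(0.04668) = 35.4 °C

T = 35.4 °C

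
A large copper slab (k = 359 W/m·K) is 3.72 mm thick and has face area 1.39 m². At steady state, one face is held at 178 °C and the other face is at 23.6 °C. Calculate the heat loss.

Q = kA·ΔT/L = 359 × 1.39 × |178 °C − 23.6 °C| / 0.00372 = 2.07×10^7 W

Q = 20700 kW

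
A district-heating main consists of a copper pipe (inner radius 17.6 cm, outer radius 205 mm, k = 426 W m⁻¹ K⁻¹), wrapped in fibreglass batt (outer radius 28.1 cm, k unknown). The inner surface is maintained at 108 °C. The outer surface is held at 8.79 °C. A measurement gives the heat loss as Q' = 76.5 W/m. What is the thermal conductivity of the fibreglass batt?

ΣR = ΔT/Q' = |108 − 8.79|/76.5 = 1.297 m·K/W
Known resistances:
  R'_copper = ln(0.205/0.176)/(2πk) = 0.1525/(2π·426) = 5.698×10^-5 m·K/W
R_fibreglass batt = ΣR − ΣR_known = 1.297 − 5.698×10^-5 = 1.297 m·K/W
ln(r₂/r₁)/(2πk) = 1.297 ⇒ k = 0.3153/(2π·1.297) = 0.0387 W/m·K

k = 0.0387 W/m·K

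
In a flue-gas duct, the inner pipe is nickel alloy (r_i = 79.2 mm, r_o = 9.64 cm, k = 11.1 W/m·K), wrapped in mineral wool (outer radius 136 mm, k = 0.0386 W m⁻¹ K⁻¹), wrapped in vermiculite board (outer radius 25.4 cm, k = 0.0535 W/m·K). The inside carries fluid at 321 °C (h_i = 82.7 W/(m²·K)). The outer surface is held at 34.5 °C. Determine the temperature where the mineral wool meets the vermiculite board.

Resistance network (inner→outer):
  R'_conv,in = 1/(2πr h) = 1/(2π·0.0792·82.7) = 0.02430 m·K/W
  R'_nickel alloy = ln(0.0964/0.0792)/(2πk) = 0.1965/(2π·11.1) = 0.002818 m·K/W
  R'_mineral wool = ln(0.136/0.0964)/(2πk) = 0.3441/(2π·0.0386) = 1.419 m·K/W
  R'_vermiculite board = ln(0.254/0.136)/(2πk) = 0.6247/(2π·0.0535) = 1.858 m·K/W
ΣR = 0.02430 + 0.002818 + 1.419 + 1.858 = 3.304 m·K/W
Q' = ΔT/ΣR = (321 °C − 34.5 °C)/3.304 = 86.71 W/m
From the inner boundary to the mineral wool/vermiculite board interface, ΣR_partial = 1.446 m·K/W.
T_interface = T_in − Q'·ΣR_partial = 321 °C − (86.71)(1.446) = 196 °C

T = 196 °C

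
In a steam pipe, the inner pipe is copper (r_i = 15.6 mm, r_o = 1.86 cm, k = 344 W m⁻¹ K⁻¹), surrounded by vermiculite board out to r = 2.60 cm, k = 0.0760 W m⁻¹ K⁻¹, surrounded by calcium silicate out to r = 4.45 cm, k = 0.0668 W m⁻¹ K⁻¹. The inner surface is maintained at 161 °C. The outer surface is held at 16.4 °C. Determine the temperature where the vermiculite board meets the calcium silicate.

Resistance network (inner→outer):
  R'_copper = ln(0.0186/0.0156)/(2πk) = 0.1759/(2π·344) = 8.138×10^-5 m·K/W
  R'_vermiculite board = ln(0.0260/0.0186)/(2πk) = 0.3349/(2π·0.0760) = 0.7014 m·K/W
  R'_calcium silicate = ln(0.0445/0.0260)/(2πk) = 0.5374/(2π·0.0668) = 1.280 m·K/W
ΣR = 8.138×10^-5 + 0.7014 + 1.280 = 1.981 m·K/W
Q' = ΔT/ΣR = (161 °C − 16.4 °C)/1.981 = 72.99 W/m
From the inner boundary to the vermiculite board/calcium silicate interface, ΣR_partial = 0.7015 m·K/W.
T_interface = T_in − Q'·ΣR_partial = 161 °C − (72.99)(0.7015) = 110 °C

T = 110 °C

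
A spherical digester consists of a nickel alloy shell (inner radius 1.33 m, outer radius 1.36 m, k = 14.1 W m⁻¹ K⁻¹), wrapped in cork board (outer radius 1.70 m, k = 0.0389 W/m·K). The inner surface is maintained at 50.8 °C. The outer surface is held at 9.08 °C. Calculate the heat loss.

Q = 139 W

Series thermal resistances, inner to outer:
  R_nickel alloy = (1/1.33 − 1/1.36)/(4πk) = 0.01659/(4π·14.1) = 9.361×10^-5 K/W
  R_cork board = (1/1.36 − 1/1.70)/(4πk) = 0.1471/(4π·0.0389) = 0.3008 K/W
ΣR = 9.361×10^-5 + 0.3008 = 0.3009 K/W
Q = ΔT/ΣR = (50.8 °C − 9.08 °C)/0.3009 = 139 W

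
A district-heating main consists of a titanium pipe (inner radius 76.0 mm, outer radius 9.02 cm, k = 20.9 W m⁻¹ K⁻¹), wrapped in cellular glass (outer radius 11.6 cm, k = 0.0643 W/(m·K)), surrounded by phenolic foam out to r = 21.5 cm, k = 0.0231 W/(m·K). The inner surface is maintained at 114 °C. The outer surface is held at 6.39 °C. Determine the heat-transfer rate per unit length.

Q' = 22.1 W/m

Series thermal resistances, inner to outer:
  R'_titanium = ln(0.0902/0.0760)/(2πk) = 0.1713/(2π·20.9) = 0.001304 m·K/W
  R'_cellular glass = ln(0.116/0.0902)/(2πk) = 0.2516/(2π·0.0643) = 0.6227 m·K/W
  R'_phenolic foam = ln(0.215/0.116)/(2πk) = 0.6170/(2π·0.0231) = 4.251 m·K/W
ΣR = 0.001304 + 0.6227 + 4.251 = 4.875 m·K/W
Q' = ΔT/ΣR = (114 °C − 6.39 °C)/4.875 = 22.1 W/m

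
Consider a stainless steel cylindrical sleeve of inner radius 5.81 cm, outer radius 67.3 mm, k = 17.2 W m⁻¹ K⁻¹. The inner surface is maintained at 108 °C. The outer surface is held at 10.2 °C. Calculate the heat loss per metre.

Q' = 2πk·ΔT/ln(r₂/r₁) = 2π × 17.2 × 97.8 / ln(0.0673/0.0581) = 71900 W/m

Q' = 71900 W/m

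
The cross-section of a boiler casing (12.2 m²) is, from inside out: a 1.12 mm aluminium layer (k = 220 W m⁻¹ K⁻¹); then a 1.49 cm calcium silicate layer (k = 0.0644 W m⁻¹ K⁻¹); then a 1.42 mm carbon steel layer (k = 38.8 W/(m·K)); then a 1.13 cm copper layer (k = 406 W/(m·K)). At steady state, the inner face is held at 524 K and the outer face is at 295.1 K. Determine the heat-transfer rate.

Resistance network (inner→outer):
  R_aluminium = L/(kA) = 0.00112/(220·12.2) = 4.173×10^-7 K/W
  R_calcium silicate = L/(kA) = 0.0149/(0.0644·12.2) = 0.01896 K/W
  R_carbon steel = L/(kA) = 0.00142/(38.8·12.2) = 3.000×10^-6 K/W
  R_copper = L/(kA) = 0.0113/(406·12.2) = 2.281×10^-6 K/W
ΣR = 4.173×10^-7 + 0.01896 + 3.000×10^-6 + 2.281×10^-6 = 0.01897 K/W
Q = ΔT/ΣR = (524 K − 295.1 K)/0.01897 = 12100 W

Q = 12.1 kW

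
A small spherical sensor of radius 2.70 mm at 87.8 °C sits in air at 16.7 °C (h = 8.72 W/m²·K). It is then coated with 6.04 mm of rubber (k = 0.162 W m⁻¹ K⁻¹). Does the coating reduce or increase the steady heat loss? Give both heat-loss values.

Critical radius for a sphere: r_cr = 2k/h = 0.0372 m = 3.72 cm.
Outer radius after coating: r₂ = 0.00270 + 0.00604 = 0.00874 m.
Since r₁ < r_cr and r₂ ≤ r_cr, the coating moves toward the maximum at r_cr — heat loss rises.
Bare: R = 1/(4πr₁²h) = 1252 K/W; Q = 71.1/1252 = 0.0568 W.
Coated: R = R_cond + R_conv = 245.2 K/W; Q = 71.1/245.2 = 0.290 W.

increases: 0.0568 → 0.290 W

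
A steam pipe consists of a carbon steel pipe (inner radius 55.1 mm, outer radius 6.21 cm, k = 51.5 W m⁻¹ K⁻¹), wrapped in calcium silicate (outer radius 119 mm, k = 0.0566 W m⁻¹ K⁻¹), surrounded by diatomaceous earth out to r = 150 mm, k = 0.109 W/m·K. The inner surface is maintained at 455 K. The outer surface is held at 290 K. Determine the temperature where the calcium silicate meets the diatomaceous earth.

Treat each layer as a resistance in series:
  R'_carbon steel = ln(0.0621/0.0551)/(2πk) = 0.1196/(2π·51.5) = 3.696×10^-4 m·K/W
  R'_calcium silicate = ln(0.119/0.0621)/(2πk) = 0.6504/(2π·0.0566) = 1.829 m·K/W
  R'_diatomaceous earth = ln(0.150/0.119)/(2πk) = 0.2315/(2π·0.109) = 0.3380 m·K/W
ΣR = 3.696×10^-4 + 1.829 + 0.3380 = 2.167 m·K/W
Q' = ΔT/ΣR = (455 K − 290 K)/2.167 = 76.14 W/m
From the inner boundary to the calcium silicate/diatomaceous earth interface, ΣR_partial = 1.829 m·K/W.
T_interface = T_in − Q'·ΣR_partial = 455 K − (76.14)(1.829) = 315.7 K

T = 315.7 K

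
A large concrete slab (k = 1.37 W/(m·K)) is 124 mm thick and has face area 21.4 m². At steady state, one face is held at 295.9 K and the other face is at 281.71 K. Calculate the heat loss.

Q = 3360 W

Q = kA·ΔT/L = 1.37 × 21.4 × |295.9 K − 281.71 K| / 0.124 = 3360 W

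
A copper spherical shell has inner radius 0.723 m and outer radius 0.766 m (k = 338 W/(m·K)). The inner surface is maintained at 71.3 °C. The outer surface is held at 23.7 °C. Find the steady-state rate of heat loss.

Q = 2.60×10^6 W

Q = 4πk·ΔT/(1/r₁ − 1/r₂) = 4π × 338 × 47.6 / (1/0.723 − 1/0.766) = 2.60×10^6 W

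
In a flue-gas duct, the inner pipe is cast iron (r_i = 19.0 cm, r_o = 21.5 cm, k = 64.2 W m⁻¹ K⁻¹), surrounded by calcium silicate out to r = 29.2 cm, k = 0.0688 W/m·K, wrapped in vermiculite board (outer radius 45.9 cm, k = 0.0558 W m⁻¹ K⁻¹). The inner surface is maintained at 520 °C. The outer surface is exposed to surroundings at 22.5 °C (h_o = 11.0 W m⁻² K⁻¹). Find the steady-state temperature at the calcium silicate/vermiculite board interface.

Series thermal resistances, inner to outer:
  R'_cast iron = ln(0.215/0.190)/(2πk) = 0.1236/(2π·64.2) = 3.064×10^-4 m·K/W
  R'_calcium silicate = ln(0.292/0.215)/(2πk) = 0.3061/(2π·0.0688) = 0.7081 m·K/W
  R'_vermiculite board = ln(0.459/0.292)/(2πk) = 0.4523/(2π·0.0558) = 1.290 m·K/W
  R'_conv,out = 1/(2πr h) = 1/(2π·0.459·11.0) = 0.03152 m·K/W
ΣR = 3.064×10^-4 + 0.7081 + 1.290 + 0.03152 = 2.030 m·K/W
Q' = ΔT/ΣR = (520 °C − 22.5 °C)/2.030 = 245.1 W/m
From the inner boundary to the calcium silicate/vermiculite board interface, ΣR_partial = 0.7084 m·K/W.
T_interface = T_in − Q'·ΣR_partial = 520 °C − (245.1)(0.7084) = 346 °C

T = 346 °C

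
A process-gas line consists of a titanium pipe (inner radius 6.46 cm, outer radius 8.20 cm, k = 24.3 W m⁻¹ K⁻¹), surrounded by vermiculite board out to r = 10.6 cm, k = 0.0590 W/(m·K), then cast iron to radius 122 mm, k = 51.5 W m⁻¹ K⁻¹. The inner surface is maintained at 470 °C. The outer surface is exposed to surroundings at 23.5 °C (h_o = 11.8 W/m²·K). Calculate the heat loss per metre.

Q' = 555 W/m

Series thermal resistances, inner to outer:
  R'_titanium = ln(0.0820/0.0646)/(2πk) = 0.2385/(2π·24.3) = 0.001562 m·K/W
  R'_vermiculite board = ln(0.106/0.0820)/(2πk) = 0.2567/(2π·0.0590) = 0.6925 m·K/W
  R'_cast iron = ln(0.122/0.106)/(2πk) = 0.1406/(2π·51.5) = 4.345×10^-4 m·K/W
  R'_conv,out = 1/(2πr h) = 1/(2π·0.122·11.8) = 0.1106 m·K/W
ΣR = 0.001562 + 0.6925 + 4.345×10^-4 + 0.1106 = 0.8051 m·K/W
Q' = ΔT/ΣR = (470 °C − 23.5 °C)/0.8051 = 555 W/m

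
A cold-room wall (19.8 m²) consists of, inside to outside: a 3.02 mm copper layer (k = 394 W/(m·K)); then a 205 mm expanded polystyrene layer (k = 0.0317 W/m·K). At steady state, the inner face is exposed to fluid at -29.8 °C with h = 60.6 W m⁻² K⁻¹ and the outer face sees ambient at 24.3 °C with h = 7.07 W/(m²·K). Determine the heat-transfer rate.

Series thermal resistances, inner to outer:
  R_conv,in = 1/(hA) = 1/(60.6·19.8) = 8.334×10^-4 K/W
  R_copper = L/(kA) = 0.00302/(394·19.8) = 3.871×10^-7 K/W
  R_expanded polystyrene = L/(kA) = 0.205/(0.0317·19.8) = 0.3266 K/W
  R_conv,out = 1/(hA) = 1/(7.07·19.8) = 0.007144 K/W
ΣR = 8.334×10^-4 + 3.871×10^-7 + 0.3266 + 0.007144 = 0.3346 K/W
Q = ΔT/ΣR = (-29.8 °C − 24.3 °C)/0.3346 = -162 W
(Negative Q ⇒ heat flows inward; heat gain = 162 W.)

Q = 162 W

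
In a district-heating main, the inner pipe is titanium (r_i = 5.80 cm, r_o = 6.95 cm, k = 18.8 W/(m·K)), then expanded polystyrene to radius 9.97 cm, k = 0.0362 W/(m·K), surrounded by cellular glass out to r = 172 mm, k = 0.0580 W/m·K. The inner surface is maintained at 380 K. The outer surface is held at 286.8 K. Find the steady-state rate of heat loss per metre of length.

Q' = 30.2 W/m

Series thermal resistances, inner to outer:
  R'_titanium = ln(0.0695/0.0580)/(2πk) = 0.1809/(2π·18.8) = 0.001531 m·K/W
  R'_expanded polystyrene = ln(0.0997/0.0695)/(2πk) = 0.3608/(2π·0.0362) = 1.586 m·K/W
  R'_cellular glass = ln(0.172/0.0997)/(2πk) = 0.5453/(2π·0.0580) = 1.496 m·K/W
ΣR = 0.001531 + 1.586 + 1.496 = 3.084 m·K/W
Q' = ΔT/ΣR = (380 K − 286.8 K)/3.084 = 30.2 W/m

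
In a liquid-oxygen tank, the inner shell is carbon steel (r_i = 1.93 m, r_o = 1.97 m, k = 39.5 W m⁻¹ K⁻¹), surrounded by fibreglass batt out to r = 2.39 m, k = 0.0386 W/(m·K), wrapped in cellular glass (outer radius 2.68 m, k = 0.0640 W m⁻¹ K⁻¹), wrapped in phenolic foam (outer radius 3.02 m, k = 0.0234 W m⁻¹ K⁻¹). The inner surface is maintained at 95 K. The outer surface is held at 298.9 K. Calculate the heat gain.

Q = 532 W

Series thermal resistances, inner to outer:
  R_carbon steel = (1/1.93 − 1/1.97)/(4πk) = 0.01052/(4π·39.5) = 2.119×10^-5 K/W
  R_fibreglass batt = (1/1.97 − 1/2.39)/(4πk) = 0.08920/(4π·0.0386) = 0.1839 K/W
  R_cellular glass = (1/2.39 − 1/2.68)/(4πk) = 0.04528/(4π·0.0640) = 0.05630 K/W
  R_phenolic foam = (1/2.68 − 1/3.02)/(4πk) = 0.04201/(4π·0.0234) = 0.1429 K/W
ΣR = 2.119×10^-5 + 0.1839 + 0.05630 + 0.1429 = 0.3831 K/W
Q = ΔT/ΣR = (95 K − 298.9 K)/0.3831 = -532 W
(Negative Q ⇒ heat flows inward; heat gain = 532 W.)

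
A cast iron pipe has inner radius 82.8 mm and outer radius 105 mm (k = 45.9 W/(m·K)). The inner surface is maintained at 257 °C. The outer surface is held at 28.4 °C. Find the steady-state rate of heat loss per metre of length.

Q' = 2πk·ΔT/ln(r₂/r₁) = 2π × 45.9 × 228.6 / ln(0.105/0.0828) = 2.78×10^5 W/m

Q' = 278 kW/m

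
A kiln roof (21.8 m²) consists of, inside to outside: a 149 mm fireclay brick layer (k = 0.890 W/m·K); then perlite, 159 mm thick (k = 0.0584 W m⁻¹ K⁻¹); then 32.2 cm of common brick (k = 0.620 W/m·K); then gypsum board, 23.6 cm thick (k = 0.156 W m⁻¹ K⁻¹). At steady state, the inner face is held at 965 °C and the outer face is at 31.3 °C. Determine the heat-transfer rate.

Treat each layer as a resistance in series:
  R_fireclay brick = L/(kA) = 0.149/(0.890·21.8) = 0.007680 K/W
  R_perlite = L/(kA) = 0.159/(0.0584·21.8) = 0.1249 K/W
  R_common brick = L/(kA) = 0.322/(0.620·21.8) = 0.02382 K/W
  R_gypsum board = L/(kA) = 0.236/(0.156·21.8) = 0.06940 K/W
ΣR = 0.007680 + 0.1249 + 0.02382 + 0.06940 = 0.2258 K/W
Q = ΔT/ΣR = (965 °C − 31.3 °C)/0.2258 = 4140 W

Q = 4140 W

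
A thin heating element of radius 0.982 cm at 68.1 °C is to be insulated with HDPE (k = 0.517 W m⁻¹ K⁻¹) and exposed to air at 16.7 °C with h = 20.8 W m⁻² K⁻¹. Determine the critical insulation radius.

r_cr = 2.49 cm

For a cylinder, r_cr = k_ins/h = 0.517/20.8 = 0.0249 m = 2.49 cm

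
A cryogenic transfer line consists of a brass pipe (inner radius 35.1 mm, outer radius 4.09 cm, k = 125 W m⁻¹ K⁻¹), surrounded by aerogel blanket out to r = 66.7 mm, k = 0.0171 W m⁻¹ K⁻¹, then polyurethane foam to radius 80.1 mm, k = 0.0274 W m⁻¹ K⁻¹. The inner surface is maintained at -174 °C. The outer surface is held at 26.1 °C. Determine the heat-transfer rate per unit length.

Resistance network (inner→outer):
  R'_brass = ln(0.0409/0.0351)/(2πk) = 0.1529/(2π·125) = 1.947×10^-4 m·K/W
  R'_aerogel blanket = ln(0.0667/0.0409)/(2πk) = 0.4891/(2π·0.0171) = 4.552 m·K/W
  R'_polyurethane foam = ln(0.0801/0.0667)/(2πk) = 0.1831/(2π·0.0274) = 1.063 m·K/W
ΣR = 1.947×10^-4 + 4.552 + 1.063 = 5.615 m·K/W
Q' = ΔT/ΣR = (-174 °C − 26.1 °C)/5.615 = -35.6 W/m
(Negative Q' ⇒ heat flows inward; heat gain = 35.6 W/m.)

Q' = 35.6 W/m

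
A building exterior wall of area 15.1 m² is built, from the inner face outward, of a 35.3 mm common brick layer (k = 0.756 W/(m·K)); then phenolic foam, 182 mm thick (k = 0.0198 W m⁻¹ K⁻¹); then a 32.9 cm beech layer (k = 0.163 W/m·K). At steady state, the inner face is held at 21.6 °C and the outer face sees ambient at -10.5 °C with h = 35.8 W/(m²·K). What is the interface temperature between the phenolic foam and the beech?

Treat each layer as a resistance in series:
  R_common brick = L/(kA) = 0.0353/(0.756·15.1) = 0.003092 K/W
  R_phenolic foam = L/(kA) = 0.182/(0.0198·15.1) = 0.6087 K/W
  R_beech = L/(kA) = 0.329/(0.163·15.1) = 0.1337 K/W
  R_conv,out = 1/(hA) = 1/(35.8·15.1) = 0.001850 K/W
ΣR = 0.003092 + 0.6087 + 0.1337 + 0.001850 = 0.7473 K/W
Q = ΔT/ΣR = (21.6 °C − -10.5 °C)/0.7473 = 42.95 W
From the inner boundary to the phenolic foam/beech interface, ΣR_partial = 0.6118 K/W.
T_interface = T_in − Q·ΣR_partial = 21.6 °C − (42.95)(0.6118) = -4.68 °C

T = -4.68 °C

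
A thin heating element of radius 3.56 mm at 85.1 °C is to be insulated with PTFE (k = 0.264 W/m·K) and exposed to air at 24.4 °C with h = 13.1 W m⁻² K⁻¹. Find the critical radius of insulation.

For a cylinder, r_cr = k_ins/h = 0.264/13.1 = 0.0202 m = 2.02 cm

r_cr = 2.02 cm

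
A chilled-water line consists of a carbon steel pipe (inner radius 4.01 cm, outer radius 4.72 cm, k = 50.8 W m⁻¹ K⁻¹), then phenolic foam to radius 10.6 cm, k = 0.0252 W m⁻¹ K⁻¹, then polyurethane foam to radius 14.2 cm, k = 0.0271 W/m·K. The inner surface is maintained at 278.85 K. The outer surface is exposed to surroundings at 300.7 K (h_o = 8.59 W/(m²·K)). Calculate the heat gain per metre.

Q' = 3.14 W/m

Treat each layer as a resistance in series:
  R'_carbon steel = ln(0.0472/0.0401)/(2πk) = 0.1630/(2π·50.8) = 5.107×10^-4 m·K/W
  R'_phenolic foam = ln(0.106/0.0472)/(2πk) = 0.8090/(2π·0.0252) = 5.110 m·K/W
  R'_polyurethane foam = ln(0.142/0.106)/(2πk) = 0.2924/(2π·0.0271) = 1.717 m·K/W
  R'_conv,out = 1/(2πr h) = 1/(2π·0.142·8.59) = 0.1305 m·K/W
ΣR = 5.107×10^-4 + 5.110 + 1.717 + 0.1305 = 6.958 m·K/W
Q' = ΔT/ΣR = (278.85 K − 300.7 K)/6.958 = -3.14 W/m
(Negative Q' ⇒ heat flows inward; heat gain = 3.14 W/m.)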